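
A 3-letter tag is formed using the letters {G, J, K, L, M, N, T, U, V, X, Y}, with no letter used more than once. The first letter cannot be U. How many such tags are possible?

900

The first letter has 11−1 = 10 choices (anything except U).
The remaining 2 letters are filled from the other 10 symbols without repetition: 10 × 9 = 90.
Total: 10 × 90 = 900.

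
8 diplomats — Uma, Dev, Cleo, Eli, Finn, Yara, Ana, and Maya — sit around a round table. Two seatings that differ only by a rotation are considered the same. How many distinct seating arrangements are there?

Seat Uma anywhere (absorbing the rotational symmetry), then permute the other 7: (7)! = 5040.

5040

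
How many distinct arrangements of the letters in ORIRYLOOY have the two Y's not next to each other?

11760

Total arrangements of ORIRYLOOY: 9!/(3!·2!·2!) = 15120.
Arrangements with the Y's together: treat YY as one letter, giving (8)!/(3!·2!) = 3360.
Subtracting, 15120 − 3360 = 11760 arrangements keep the Y's apart.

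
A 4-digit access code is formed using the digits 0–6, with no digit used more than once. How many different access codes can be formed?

Choose and order 4 of the 7 symbols: the first digit has 7 options, the next 6, then 5, 4.
That product is 7 × 6 × 5 × 4 = 840.

840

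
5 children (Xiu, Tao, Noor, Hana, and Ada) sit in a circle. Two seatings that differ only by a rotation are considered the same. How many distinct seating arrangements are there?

Fix one person's seat to break rotational symmetry; the remaining 4 people can be arranged in (4)! = 24 ways.

24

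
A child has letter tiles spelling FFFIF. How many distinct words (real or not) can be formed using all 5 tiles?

5

The 5 letters of FFFIF have repeats: F appearing 4 times.
So there are 5! / (4!) = 5 distinguishable arrangements.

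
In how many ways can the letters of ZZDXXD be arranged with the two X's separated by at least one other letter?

60

Total arrangements of ZZDXXD: 6!/(2!·2!·2!) = 90.
Arrangements with the X's together: treat XX as one letter, giving (5)!/(2!·2!) = 30.
Subtracting, 90 − 30 = 60 arrangements keep the X's apart.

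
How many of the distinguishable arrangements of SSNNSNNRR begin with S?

Fix S in the first position and arrange the remaining 8 letters.
Those 8 letters have N appearing 4 times, R appearing twice, and S appearing twice, giving (8)!/(4!·2!·2!) = 420.

420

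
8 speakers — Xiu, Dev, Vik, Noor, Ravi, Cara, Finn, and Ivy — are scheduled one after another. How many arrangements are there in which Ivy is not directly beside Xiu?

30240

There are 8! = 40320 arrangements in all. If Ivy and Xiu are adjacent, merging them into one block gives 2·(7)! = 10080 arrangements.
Complementary counting: 40320 − 10080 = 30240.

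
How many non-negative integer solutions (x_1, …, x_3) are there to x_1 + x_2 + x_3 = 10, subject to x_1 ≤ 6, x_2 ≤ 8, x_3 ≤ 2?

Ignoring the caps, the number of non-negative solutions to x_1+…+x_3 = 10 is C(12,2) = 66.
Subtract solutions that violate a single cap (substitute x_i' = x_i − (cap_i+1)): x_1 ≥ 7 gives C(5,2) = 10; x_2 ≥ 9 gives C(3,2) = 3; x_3 ≥ 3 gives C(9,2) = 36. Together 49.
Add back pairs where two caps are both exceeded: 0 + 1 + 0 = 1.
By inclusion–exclusion the count is 66 − 49 + 1 = 18.

18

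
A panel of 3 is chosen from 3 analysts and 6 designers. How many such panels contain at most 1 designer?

19

Split by how many designers are chosen (0 through 1).
Sum: C(6,0)·C(3,3) + C(6,1)·C(3,2) = 1 + 18 = 19.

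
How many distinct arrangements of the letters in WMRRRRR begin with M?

6

Fix M in the first position and arrange the remaining 6 letters.
Those 6 letters have R appearing 5 times, giving (6)!/(5!) = 6.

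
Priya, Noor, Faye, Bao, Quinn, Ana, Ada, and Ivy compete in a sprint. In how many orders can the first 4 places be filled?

1680

This is an ordered selection of 4 from 8: P(8,4).
That gives 8 × 7 × 6 × 5 = 1680.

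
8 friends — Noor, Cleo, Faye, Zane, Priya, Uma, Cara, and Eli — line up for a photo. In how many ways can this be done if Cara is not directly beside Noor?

30240

Of the 8! = 40320 arrangements, those with Cara and Noor adjacent number 2 × 7! = 10080 (treat the pair as a block with 2 internal orders).
So 40320 − 10080 = 30240 arrangements keep them apart.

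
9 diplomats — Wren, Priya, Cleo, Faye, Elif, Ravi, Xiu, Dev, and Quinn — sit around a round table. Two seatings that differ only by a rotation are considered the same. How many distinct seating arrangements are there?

Seat Wren anywhere (absorbing the rotational symmetry), then permute the other 8: (8)! = 40320.

40320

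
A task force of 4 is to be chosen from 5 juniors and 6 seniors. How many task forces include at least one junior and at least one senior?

310

With no constraint there are C(11,4) = 330 possible selections.
Selections missing a whole group: no juniors → C(6,4) = 15; no seniors → C(5,4) = 5.
Both groups omitted at once is impossible, so 330 − 20 = 310.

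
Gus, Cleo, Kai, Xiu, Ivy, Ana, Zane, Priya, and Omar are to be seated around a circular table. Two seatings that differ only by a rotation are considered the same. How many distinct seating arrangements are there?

Fix one person's seat to break rotational symmetry; the remaining 8 people can be arranged in (8)! = 40320 ways.

40320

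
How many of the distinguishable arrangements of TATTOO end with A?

With the last slot taken by A, it remains to arrange the other 5 letters (TTTOO).
Those 5 letters have O appearing twice and T appearing 3 times, giving (5)!/(3!·2!) = 10.

10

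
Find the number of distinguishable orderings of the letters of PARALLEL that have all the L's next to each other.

Treat the 3 copies of L as a single block. The multiset to arrange is then {LLL, A, A, E, P, R}, 6 items in all.
That gives (6)!/(2!) = 360 arrangements.

360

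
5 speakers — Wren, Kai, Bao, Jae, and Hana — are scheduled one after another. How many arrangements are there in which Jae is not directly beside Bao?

72

There are 5! = 120 arrangements in all. If Jae and Bao are adjacent, merging them into one block gives 2·(4)! = 48 arrangements.
Complementary counting: 120 − 48 = 72.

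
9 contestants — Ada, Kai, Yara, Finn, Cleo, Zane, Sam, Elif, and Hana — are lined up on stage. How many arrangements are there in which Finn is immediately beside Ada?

80640

Place the 7 others and the Finn-Ada pair as 8 objects in a line; the pair has 2 internal arrangements.
So the count is 2·(8)! = 80640.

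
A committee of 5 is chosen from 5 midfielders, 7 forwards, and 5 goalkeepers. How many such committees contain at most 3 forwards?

Split by how many forwards are chosen (0 through 3).
Sum: C(7,0)·C(10,5) + C(7,1)·C(10,4) + C(7,2)·C(10,3) + C(7,3)·C(10,2) = 252 + 1470 + 2520 + 1575 = 5817.

5817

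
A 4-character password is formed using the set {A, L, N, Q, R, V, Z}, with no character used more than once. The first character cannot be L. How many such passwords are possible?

720

The first character has 7−1 = 6 choices (anything except L).
The remaining 3 characters are filled from the other 6 symbols without repetition: 6 × 5 × 4 = 120.
Total: 6 × 120 = 720.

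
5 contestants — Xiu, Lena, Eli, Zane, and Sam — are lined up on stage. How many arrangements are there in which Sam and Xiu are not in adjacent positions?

There are 5! = 120 arrangements in all. If Sam and Xiu are adjacent, merging them into one block gives 2·(4)! = 48 arrangements.
Complementary counting: 120 − 48 = 72.

72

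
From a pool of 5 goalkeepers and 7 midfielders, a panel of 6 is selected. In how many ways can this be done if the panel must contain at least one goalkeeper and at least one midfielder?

Unrestricted: C(12,6) = 924 ways to pick any 6 of the 12.
Subtract selections that omit an entire group: no goalkeepers → C(7,6) = 7; no midfielders → C(5,6) = 0.
Both groups omitted at once is impossible, so 924 − 7 = 917.

917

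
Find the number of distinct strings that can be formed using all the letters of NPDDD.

20

The 5 letters of NPDDD have repeats: D appearing 3 times.
Dividing 5! = 120 by 3! = 6 for the repeated letters gives 20.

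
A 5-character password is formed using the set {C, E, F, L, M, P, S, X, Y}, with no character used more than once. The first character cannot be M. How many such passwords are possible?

The first character has 9−1 = 8 choices (anything except M).
The remaining 4 characters are filled from the other 8 symbols without repetition: 8 × 7 × 6 × 5 = 1680.
Total: 8 × 1680 = 13440.

13440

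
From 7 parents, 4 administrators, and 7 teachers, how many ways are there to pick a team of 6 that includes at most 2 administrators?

Split by how many administrators are chosen (0 through 2).
Sum: C(4,0)·C(14,6) + C(4,1)·C(14,5) + C(4,2)·C(14,4) = 3003 + 8008 + 6006 = 17017.

17017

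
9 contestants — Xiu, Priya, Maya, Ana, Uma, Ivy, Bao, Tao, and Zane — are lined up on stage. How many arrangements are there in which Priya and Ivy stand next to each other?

80640

Glue Priya and Ivy into one block (2 internal orders), leaving 8 units to arrange in a row.
That gives 2 × 8! = 2 × 40320 = 80640.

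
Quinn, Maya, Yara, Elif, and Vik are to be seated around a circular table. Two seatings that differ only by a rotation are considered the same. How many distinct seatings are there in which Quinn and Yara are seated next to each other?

12

Glue Quinn and Yara into a block (2 internal orders). Seating 4 units around a circle gives (3)! arrangements.
So 2 × (3)! = 2 × 6 = 12.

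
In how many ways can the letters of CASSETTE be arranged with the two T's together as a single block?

1260

Treat the 2 copies of T as a single block. The multiset to arrange is then {TT, A, C, E, E, S, S}, 7 items in all.
That gives (7)!/(2!·2!) = 1260 arrangements.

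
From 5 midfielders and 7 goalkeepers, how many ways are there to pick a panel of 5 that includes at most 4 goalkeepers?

771

Split by how many goalkeepers are chosen (0 through 4).
Sum: C(7,0)·C(5,5) + C(7,1)·C(5,4) + C(7,2)·C(5,3) + C(7,3)·C(5,2) + C(7,4)·C(5,1) = 1 + 35 + 210 + 350 + 175 = 771.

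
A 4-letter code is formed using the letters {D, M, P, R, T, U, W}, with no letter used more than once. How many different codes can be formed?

Choose and order 4 of the 7 symbols: the first letter has 7 options, the next 6, then 5, 4.
That product is 7 × 6 × 5 × 4 = 840.

840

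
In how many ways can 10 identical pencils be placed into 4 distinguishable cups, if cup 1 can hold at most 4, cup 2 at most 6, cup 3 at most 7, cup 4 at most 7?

By stars and bars, unrestricted non-negative solutions to x_1+…+x_4 = 10 number C(10+3,3) = 286.
Subtract solutions that violate a single cap (substitute x_i' = x_i − (cap_i+1)): x_1 ≥ 5 gives C(8,3) = 56; x_2 ≥ 7 gives C(6,3) = 20; x_3 ≥ 8 gives C(5,3) = 10; x_4 ≥ 8 gives C(5,3) = 10. Together 96.
No two caps can be exceeded simultaneously, so the pair terms are all 0.
By inclusion–exclusion the count is 286 − 96 + 0 = 190.

190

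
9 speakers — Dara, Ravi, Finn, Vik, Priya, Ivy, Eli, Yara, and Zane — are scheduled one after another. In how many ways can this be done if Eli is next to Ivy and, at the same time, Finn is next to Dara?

20160

Treat {Eli,Ivy} as one block (2 orders) and {Finn,Dara} as another (2 orders).
That leaves 7 units to arrange: 2 × 2 × 7! = 4 × 5040 = 20160.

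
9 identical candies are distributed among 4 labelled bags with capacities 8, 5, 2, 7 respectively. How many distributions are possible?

112

Without the upper bounds there are C(12,3) = 220 ways to split 9 among 4 bags.
Subtract solutions that violate a single cap (substitute x_i' = x_i − (cap_i+1)): x_1 ≥ 9 gives C(3,3) = 1; x_2 ≥ 6 gives C(6,3) = 20; x_3 ≥ 3 gives C(9,3) = 84; x_4 ≥ 8 gives C(4,3) = 4. Together 109.
Add back pairs where two caps are both exceeded: 0 + 0 + 0 + 1 + 0 + 0 = 1.
By inclusion–exclusion the count is 220 − 109 + 1 = 112.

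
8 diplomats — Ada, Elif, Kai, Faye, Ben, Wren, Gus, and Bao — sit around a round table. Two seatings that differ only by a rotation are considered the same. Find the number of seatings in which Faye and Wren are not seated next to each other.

All circular seatings of 8 people number (7)! = 5040.
Those with Faye next to Wren: fuse the pair into one unit and seat 7 units around a circle — 2·(6)! = 1440.
Subtracting, 5040 − 1440 = 3600.

3600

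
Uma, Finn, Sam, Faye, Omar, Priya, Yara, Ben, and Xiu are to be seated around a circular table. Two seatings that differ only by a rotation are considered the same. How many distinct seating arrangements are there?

40320

Fix one person's seat to break rotational symmetry; the remaining 8 people can be arranged in (8)! = 40320 ways.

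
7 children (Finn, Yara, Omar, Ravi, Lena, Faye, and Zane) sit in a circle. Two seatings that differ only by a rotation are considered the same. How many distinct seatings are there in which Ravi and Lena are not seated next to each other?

Without the restriction there are (6)! = 720 seatings.
Seatings with Ravi beside Lena: treat them as a block with 2 internal orders, giving 2 × (5)! = 240.
Subtracting, 720 − 240 = 480.

480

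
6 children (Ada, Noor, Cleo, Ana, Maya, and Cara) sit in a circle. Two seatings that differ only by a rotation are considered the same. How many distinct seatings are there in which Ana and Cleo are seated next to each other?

Treat {Ana, Cleo} as one unit (2 internal orders) and seat the resulting 5 units around the table: (4)! circular arrangements.
So 2 × (4)! = 2 × 24 = 48.

48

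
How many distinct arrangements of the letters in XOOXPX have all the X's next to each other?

Treat the 3 copies of X as a single block. The multiset to arrange is then {XXX, O, O, P}, 4 items in all.
That gives (4)!/(2!) = 12 arrangements.

12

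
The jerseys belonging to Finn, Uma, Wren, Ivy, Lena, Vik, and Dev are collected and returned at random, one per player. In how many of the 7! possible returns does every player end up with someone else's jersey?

Count assignments avoiding every fixed point. For any j of the 7 players fixed to their old jersey, the other 7−j can be arranged in (7−j)! ways.
By inclusion–exclusion this is Σ_{j=0}^{7} (−1)^j C(7,j)·(7−j)!.
Computing: 5040 − 5040 + 2520 − 840 + 210 − 42 + 7 − 1 = 1854.

1854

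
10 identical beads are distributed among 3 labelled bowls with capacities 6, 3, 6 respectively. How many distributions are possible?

By stars and bars, unrestricted non-negative solutions to x_1+…+x_3 = 10 number C(10+2,2) = 66.
Subtract solutions that violate a single cap (substitute x_i' = x_i − (cap_i+1)): x_1 ≥ 7 gives C(5,2) = 10; x_2 ≥ 4 gives C(8,2) = 28; x_3 ≥ 7 gives C(5,2) = 10. Together 48.
No two caps can be exceeded simultaneously, so the pair terms are all 0.
By inclusion–exclusion the count is 66 − 48 + 0 = 18.

18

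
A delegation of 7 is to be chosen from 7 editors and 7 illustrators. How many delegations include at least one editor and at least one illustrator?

3430

With no constraint there are C(14,7) = 3432 possible selections.
Selections missing a whole group: no editors → C(7,7) = 1; no illustrators → C(7,7) = 1.
Both groups omitted at once is impossible, so 3432 − 2 = 3430.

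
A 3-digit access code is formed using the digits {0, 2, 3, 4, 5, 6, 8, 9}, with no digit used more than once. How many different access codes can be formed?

Choose and order 3 of the 8 symbols: the first digit has 8 options, the next 7, then 6.
That product is 8 × 7 × 6 = 336.

336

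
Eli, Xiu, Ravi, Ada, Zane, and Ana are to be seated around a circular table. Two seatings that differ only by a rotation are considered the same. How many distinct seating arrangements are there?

120

Seat Eli anywhere (absorbing the rotational symmetry), then permute the other 5: (5)! = 120.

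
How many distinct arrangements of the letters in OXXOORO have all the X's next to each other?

Treat the 2 copies of X as a single block. The multiset to arrange is then {XX, O, O, O, O, R}, 6 items in all.
That gives (6)!/(4!) = 30 arrangements.

30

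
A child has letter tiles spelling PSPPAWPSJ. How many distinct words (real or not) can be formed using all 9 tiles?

The 9 letters of PSPPAWPSJ have repeats: P appearing 4 times and S appearing twice.
The number of distinct arrangements is 9!/(4!·2!) = 362880/48 = 7560.

7560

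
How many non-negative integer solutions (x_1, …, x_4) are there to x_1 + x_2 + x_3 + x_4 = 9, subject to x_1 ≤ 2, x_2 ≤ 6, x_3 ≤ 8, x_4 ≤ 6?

115

By stars and bars, unrestricted non-negative solutions to x_1+…+x_4 = 9 number C(9+3,3) = 220.
Subtract solutions that violate a single cap (substitute x_i' = x_i − (cap_i+1)): x_1 ≥ 3 gives C(9,3) = 84; x_2 ≥ 7 gives C(5,3) = 10; x_3 ≥ 9 gives C(3,3) = 1; x_4 ≥ 7 gives C(5,3) = 10. Together 105.
No two caps can be exceeded simultaneously, so the pair terms are all 0.
By inclusion–exclusion the count is 220 − 105 + 0 = 115.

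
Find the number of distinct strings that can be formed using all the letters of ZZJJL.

Letter multiplicities in ZZJJL: J×2, L×1, Z×2.
The number of distinct arrangements is 5!/(2!·2!) = 120/4 = 30.

30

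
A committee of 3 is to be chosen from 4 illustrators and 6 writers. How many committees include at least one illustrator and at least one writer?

Total 3-person selections from all 10: C(10,3) = 120.
Selections missing a whole group: no illustrators → C(6,3) = 20; no writers → C(4,3) = 4.
Both groups omitted at once is impossible, so 120 − 24 = 96.

96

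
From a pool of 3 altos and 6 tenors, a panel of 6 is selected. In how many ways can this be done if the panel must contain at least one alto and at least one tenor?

With no constraint there are C(9,6) = 84 possible selections.
Selections missing a whole group: no altos → C(6,6) = 1; no tenors → C(3,6) = 0.
Both groups omitted at once is impossible, so 84 − 1 = 83.

83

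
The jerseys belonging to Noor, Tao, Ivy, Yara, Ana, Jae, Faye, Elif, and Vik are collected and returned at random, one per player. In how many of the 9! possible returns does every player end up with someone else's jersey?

133496

Let Aᵢ be the assignments in which player i gets their old jersey. We want the size of the complement of A₁∪…∪A_9.
By inclusion–exclusion this is Σ_{j=0}^{9} (−1)^j C(9,j)·(9−j)!.
Computing: 362880 − 362880 + 181440 − 60480 + 15120 − 3024 + 504 − 72 + 9 − 1 = 133496.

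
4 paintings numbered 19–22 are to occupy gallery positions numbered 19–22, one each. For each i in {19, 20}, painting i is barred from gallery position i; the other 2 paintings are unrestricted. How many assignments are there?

14

Let Aᵢ (for i ∈ {19, 20}) be the placements that put painting i in its forbidden gallery position. Any j of these fix j positions, leaving (4−j)! ways to fill the rest, and there are C(2,j) ways to pick which j.
By inclusion–exclusion, the number of valid placements is Σ_{j=0}^{2} (−1)^j C(2,j)·(4−j)!.
Computing: 24 − 12 + 2 = 14.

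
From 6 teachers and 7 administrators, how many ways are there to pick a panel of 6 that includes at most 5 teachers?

Split by how many teachers are chosen (0 through 5).
Sum: C(6,0)·C(7,6) + C(6,1)·C(7,5) + C(6,2)·C(7,4) + C(6,3)·C(7,3) + C(6,4)·C(7,2) + C(6,5)·C(7,1) = 7 + 126 + 525 + 700 + 315 + 42 = 1715.

1715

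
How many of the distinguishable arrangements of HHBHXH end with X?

With the last slot taken by X, it remains to arrange the other 5 letters (HHBHH).
Those 5 letters have H appearing 4 times, giving (5)!/(4!) = 5.

5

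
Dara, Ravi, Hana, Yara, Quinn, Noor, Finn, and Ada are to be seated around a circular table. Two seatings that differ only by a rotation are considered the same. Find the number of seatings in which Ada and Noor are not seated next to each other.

3600

Without the restriction there are (7)! = 5040 seatings.
Seatings with Ada beside Noor: treat them as a block with 2 internal orders, giving 2 × (6)! = 1440.
Subtracting, 5040 − 1440 = 3600.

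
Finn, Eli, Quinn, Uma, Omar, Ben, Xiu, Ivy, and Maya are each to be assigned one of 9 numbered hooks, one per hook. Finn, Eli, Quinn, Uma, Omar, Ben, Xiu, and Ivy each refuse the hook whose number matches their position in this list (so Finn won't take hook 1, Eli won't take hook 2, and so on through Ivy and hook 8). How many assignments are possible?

148329

Let Aᵢ (for 1 ≤ i ≤ 8) be the placements that put person i in their forbidden hook. Any j of these fix j positions, leaving (9−j)! ways to fill the rest, and there are C(8,j) ways to pick which j.
By inclusion–exclusion, the number of valid placements is Σ_{j=0}^{8} (−1)^j C(8,j)·(9−j)!.
Computing: 362880 − 322560 + 141120 − 40320 + 8400 − 1344 + 168 − 16 + 1 = 148329.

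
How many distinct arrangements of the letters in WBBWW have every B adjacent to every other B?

4

Treat the 2 copies of B as a single block. The multiset to arrange is then {BB, W, W, W}, 4 items in all.
That gives (4)!/(3!) = 4 arrangements.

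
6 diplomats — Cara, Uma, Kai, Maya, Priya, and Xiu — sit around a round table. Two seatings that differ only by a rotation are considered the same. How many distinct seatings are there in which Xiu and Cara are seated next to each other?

Treat {Xiu, Cara} as one unit (2 internal orders) and seat the resulting 5 units around the table: (4)! circular arrangements.
So 2 × (4)! = 2 × 24 = 48.

48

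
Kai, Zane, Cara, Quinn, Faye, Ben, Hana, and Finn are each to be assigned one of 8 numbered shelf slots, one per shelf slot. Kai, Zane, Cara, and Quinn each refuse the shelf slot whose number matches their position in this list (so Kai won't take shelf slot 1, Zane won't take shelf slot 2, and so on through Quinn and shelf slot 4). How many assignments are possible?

24024

Let Aᵢ (for 1 ≤ i ≤ 4) be the placements that put person i in their forbidden shelf slot. Any j of these fix j positions, leaving (8−j)! ways to fill the rest, and there are C(4,j) ways to pick which j.
By inclusion–exclusion, the number of valid placements is Σ_{j=0}^{4} (−1)^j C(4,j)·(8−j)!.
Computing: 40320 − 20160 + 4320 − 480 + 24 = 24024.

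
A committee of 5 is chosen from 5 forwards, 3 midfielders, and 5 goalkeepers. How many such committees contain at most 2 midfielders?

Split by how many midfielders are chosen (0 through 2).
Sum: C(3,0)·C(10,5) + C(3,1)·C(10,4) + C(3,2)·C(10,3) = 252 + 630 + 360 = 1242.

1242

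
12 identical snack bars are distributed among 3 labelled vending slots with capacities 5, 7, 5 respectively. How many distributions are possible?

21

By stars and bars, unrestricted non-negative solutions to x_1+…+x_3 = 12 number C(12+2,2) = 91.
Subtract solutions that violate a single cap (substitute x_i' = x_i − (cap_i+1)): x_1 ≥ 6 gives C(8,2) = 28; x_2 ≥ 8 gives C(6,2) = 15; x_3 ≥ 6 gives C(8,2) = 28. Together 71.
Add back pairs where two caps are both exceeded: 0 + 1 + 0 = 1.
By inclusion–exclusion the count is 91 − 71 + 1 = 21.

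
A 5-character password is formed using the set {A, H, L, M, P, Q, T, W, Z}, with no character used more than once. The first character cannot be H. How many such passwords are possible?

13440

The first character has 9−1 = 8 choices (anything except H).
The remaining 4 characters are filled from the other 8 symbols without repetition: 8 × 7 × 6 × 5 = 1680.
Total: 8 × 1680 = 13440.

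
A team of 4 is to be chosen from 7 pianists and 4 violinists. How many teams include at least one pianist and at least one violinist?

Total 4-person selections from all 11: C(11,4) = 330.
Selections missing a whole group: no pianists → C(4,4) = 1; no violinists → C(7,4) = 35.
Both groups omitted at once is impossible, so 330 − 36 = 294.

294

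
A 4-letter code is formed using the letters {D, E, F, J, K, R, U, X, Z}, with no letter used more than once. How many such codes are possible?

3024

With no repetition, fill the 4 letters in order: 9 choices, then 8, down to 6.
That product is 9 × 8 × 7 × 6 = 3024.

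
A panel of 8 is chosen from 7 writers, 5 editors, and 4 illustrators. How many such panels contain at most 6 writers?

Split by how many writers are chosen (0 through 6).
Sum: C(7,0)·C(9,8) + C(7,1)·C(9,7) + C(7,2)·C(9,6) + C(7,3)·C(9,5) + C(7,4)·C(9,4) + C(7,5)·C(9,3) + C(7,6)·C(9,2) = 9 + 252 + 1764 + 4410 + 4410 + 1764 + 252 = 12861.

12861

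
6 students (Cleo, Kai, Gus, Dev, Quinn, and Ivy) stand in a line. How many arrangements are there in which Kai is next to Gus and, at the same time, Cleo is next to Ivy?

96

Treat {Kai,Gus} as one block (2 orders) and {Cleo,Ivy} as another (2 orders).
That leaves 4 units to arrange: 2 × 2 × 4! = 4 × 24 = 96.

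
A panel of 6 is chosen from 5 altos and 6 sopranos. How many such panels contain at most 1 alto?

Split by how many altos are chosen (0 through 1).
Sum: C(5,0)·C(6,6) + C(5,1)·C(6,5) = 1 + 30 = 31.

31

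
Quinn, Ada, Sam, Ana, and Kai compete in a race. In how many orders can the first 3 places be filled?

This is an ordered selection of 3 from 5: P(5,3).
That gives 5 × 4 × 3 = 60.

60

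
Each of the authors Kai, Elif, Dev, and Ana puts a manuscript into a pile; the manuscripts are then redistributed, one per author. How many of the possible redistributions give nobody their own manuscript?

Let Aᵢ be the assignments in which author i gets their own manuscript. We want the size of the complement of A₁∪…∪A_4.
By inclusion–exclusion this is Σ_{j=0}^{4} (−1)^j C(4,j)·(4−j)!.
Computing: 24 − 24 + 12 − 4 + 1 = 9.

9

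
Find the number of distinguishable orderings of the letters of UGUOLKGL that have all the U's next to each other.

1260

Treat the 2 copies of U as a single block. The multiset to arrange is then {UU, G, G, K, L, L, O}, 7 items in all.
That gives (7)!/(2!·2!) = 1260 arrangements.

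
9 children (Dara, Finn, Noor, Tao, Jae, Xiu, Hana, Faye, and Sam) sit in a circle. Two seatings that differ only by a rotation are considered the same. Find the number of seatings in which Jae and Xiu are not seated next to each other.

30240

Without the restriction there are (8)! = 40320 seatings.
Seatings with Jae beside Xiu: treat them as a block with 2 internal orders, giving 2 × (7)! = 10080.
Subtracting, 40320 − 10080 = 30240.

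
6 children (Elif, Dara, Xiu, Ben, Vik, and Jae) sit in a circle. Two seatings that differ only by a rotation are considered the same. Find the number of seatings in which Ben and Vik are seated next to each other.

Treat {Ben, Vik} as one unit (2 internal orders) and seat the resulting 5 units around the table: (4)! circular arrangements.
So 2 × (4)! = 2 × 24 = 48.

48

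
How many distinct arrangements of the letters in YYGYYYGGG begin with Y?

With the first slot taken by Y, it remains to arrange the other 8 letters (YGYYYGGG).
Those 8 letters have G appearing 4 times and Y appearing 4 times, giving (8)!/(4!·4!) = 70.

70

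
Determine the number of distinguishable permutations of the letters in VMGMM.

Letter multiplicities in VMGMM: G×1, M×3, V×1.
Dividing 5! = 120 by 3! = 6 for the repeated letters gives 20.

20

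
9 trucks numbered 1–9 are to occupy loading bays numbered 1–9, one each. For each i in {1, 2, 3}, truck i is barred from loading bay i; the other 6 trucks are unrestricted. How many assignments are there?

256320

Let Aᵢ (for i ∈ {1, 2, 3}) be the placements that put truck i in its forbidden loading bay. Any j of these fix j positions, leaving (9−j)! ways to fill the rest, and there are C(3,j) ways to pick which j.
By inclusion–exclusion, the number of valid placements is Σ_{j=0}^{3} (−1)^j C(3,j)·(9−j)!.
Computing: 362880 − 120960 + 15120 − 720 = 256320.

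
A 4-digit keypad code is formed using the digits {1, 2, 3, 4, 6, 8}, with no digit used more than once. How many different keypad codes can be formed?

This is a permutation of 4 out of 6: P(6,4) = 6!/2!.
6 × 5 × 4 × 3 = 360.

360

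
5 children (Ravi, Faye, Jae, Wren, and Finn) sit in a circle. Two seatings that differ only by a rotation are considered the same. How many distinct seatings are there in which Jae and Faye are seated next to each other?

12

Glue Jae and Faye into a block (2 internal orders). Seating 4 units around a circle gives (3)! arrangements.
So 2 × (3)! = 2 × 6 = 12.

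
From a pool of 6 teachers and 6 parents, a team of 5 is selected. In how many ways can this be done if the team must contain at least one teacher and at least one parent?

Unrestricted: C(12,5) = 792 ways to pick any 5 of the 12.
Subtract selections that omit an entire group: no teachers → C(6,5) = 6; no parents → C(6,5) = 6.
Both groups omitted at once is impossible, so 792 − 12 = 780.

780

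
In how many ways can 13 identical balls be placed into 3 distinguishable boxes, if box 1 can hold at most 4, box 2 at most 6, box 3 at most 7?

15

Ignoring the caps, the number of non-negative solutions to x_1+…+x_3 = 13 is C(15,2) = 105.
Subtract solutions that violate a single cap (substitute x_i' = x_i − (cap_i+1)): x_1 ≥ 5 gives C(10,2) = 45; x_2 ≥ 7 gives C(8,2) = 28; x_3 ≥ 8 gives C(7,2) = 21. Together 94.
Add back pairs where two caps are both exceeded: 3 + 1 + 0 = 4.
By inclusion–exclusion the count is 105 − 94 + 4 = 15.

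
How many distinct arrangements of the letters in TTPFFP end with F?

30

With the last slot taken by F, it remains to arrange the other 5 letters (TTPFP).
Those 5 letters have P appearing twice and T appearing twice, giving (5)!/(2!·2!) = 30.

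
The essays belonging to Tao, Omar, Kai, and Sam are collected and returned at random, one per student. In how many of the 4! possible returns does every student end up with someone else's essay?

Let Aᵢ be the assignments in which student i gets their own essay. We want the size of the complement of A₁∪…∪A_4.
By inclusion–exclusion this is Σ_{j=0}^{4} (−1)^j C(4,j)·(4−j)!.
Computing: 24 − 24 + 12 − 4 + 1 = 9.

9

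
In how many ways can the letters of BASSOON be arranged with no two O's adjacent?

900

Total arrangements of BASSOON: 7!/(2!·2!) = 1260.
If the two O's are adjacent, glue them into one block, leaving 6 items to arrange: (6)!/(2!) = 360 ways.
Hence 1260 − 360 = 900.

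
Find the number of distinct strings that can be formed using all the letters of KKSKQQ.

Letter multiplicities in KKSKQQ: K×3, Q×2, S×1.
So there are 6! / (3!·2!) = 60 distinguishable arrangements.

60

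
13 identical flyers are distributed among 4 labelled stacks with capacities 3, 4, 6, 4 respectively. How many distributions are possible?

Without the upper bounds there are C(16,3) = 560 ways to split 13 among 4 stacks.
Subtract solutions that violate a single cap (substitute x_i' = x_i − (cap_i+1)): x_1 ≥ 4 gives C(12,3) = 220; x_2 ≥ 5 gives C(11,3) = 165; x_3 ≥ 7 gives C(9,3) = 84; x_4 ≥ 5 gives C(11,3) = 165. Together 634.
Add back pairs where two caps are both exceeded: 35 + 10 + 35 + 4 + 20 + 4 = 108.
By inclusion–exclusion the count is 560 − 634 + 108 = 34.

34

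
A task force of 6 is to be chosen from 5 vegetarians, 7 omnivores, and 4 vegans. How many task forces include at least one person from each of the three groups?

Total 6-person selections from all 16: C(16,6) = 8008.
Subtract selections that omit an entire group: no vegetarians → C(11,6) = 462; no omnivores → C(9,6) = 84; no vegans → C(12,6) = 924.
Add back selections omitting two groups (i.e. drawn from a single group): C(5,6) + C(7,6) + C(4,6) = 7.
By inclusion–exclusion: 8008 − 1470 + 7 = 6545.

6545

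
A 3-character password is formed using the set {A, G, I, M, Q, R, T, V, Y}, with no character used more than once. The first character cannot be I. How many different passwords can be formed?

448

The first character has 9−1 = 8 choices (anything except I).
The remaining 2 characters are filled from the other 8 symbols without repetition: 8 × 7 = 56.
Total: 8 × 56 = 448.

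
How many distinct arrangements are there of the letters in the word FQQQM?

FQQQM has 5 letters with Q appearing 3 times.
Dividing 5! = 120 by 3! = 6 for the repeated letters gives 20.

20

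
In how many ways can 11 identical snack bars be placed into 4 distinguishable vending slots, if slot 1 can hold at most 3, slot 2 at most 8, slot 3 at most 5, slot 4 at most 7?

162

By stars and bars, unrestricted non-negative solutions to x_1+…+x_4 = 11 number C(11+3,3) = 364.
Subtract solutions that violate a single cap (substitute x_i' = x_i − (cap_i+1)): x_1 ≥ 4 gives C(10,3) = 120; x_2 ≥ 9 gives C(5,3) = 10; x_3 ≥ 6 gives C(8,3) = 56; x_4 ≥ 8 gives C(6,3) = 20. Together 206.
Add back pairs where two caps are both exceeded: 0 + 4 + 0 + 0 + 0 + 0 = 4.
By inclusion–exclusion the count is 364 − 206 + 4 = 162.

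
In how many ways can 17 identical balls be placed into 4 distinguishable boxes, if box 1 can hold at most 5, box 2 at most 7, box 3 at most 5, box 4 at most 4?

Ignoring the caps, the number of non-negative solutions to x_1+…+x_4 = 17 is C(20,3) = 1140.
Subtract solutions that violate a single cap (substitute x_i' = x_i − (cap_i+1)): x_1 ≥ 6 gives C(14,3) = 364; x_2 ≥ 8 gives C(12,3) = 220; x_3 ≥ 6 gives C(14,3) = 364; x_4 ≥ 5 gives C(15,3) = 455. Together 1403.
Add back pairs where two caps are both exceeded: 20 + 56 + 84 + 20 + 35 + 84 = 299.
Subtract triples: 0 + 0 + 1 + 0 = 1.
By inclusion–exclusion the count is 1140 − 1403 + 299 − 1 = 35.

35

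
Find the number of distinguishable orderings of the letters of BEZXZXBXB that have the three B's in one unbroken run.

420

Treat the 3 copies of B as a single block. The multiset to arrange is then {BBB, E, X, X, X, Z, Z}, 7 items in all.
That gives (7)!/(3!·2!) = 420 arrangements.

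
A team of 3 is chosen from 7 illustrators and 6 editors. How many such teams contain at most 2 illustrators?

251

Split by how many illustrators are chosen (0 through 2).
Sum: C(7,0)·C(6,3) + C(7,1)·C(6,2) + C(7,2)·C(6,1) = 20 + 105 + 126 = 251.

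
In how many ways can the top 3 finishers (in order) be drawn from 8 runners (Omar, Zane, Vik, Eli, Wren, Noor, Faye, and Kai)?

This is an ordered selection of 3 from 8: P(8,3).
That gives 8 × 7 × 6 = 336.

336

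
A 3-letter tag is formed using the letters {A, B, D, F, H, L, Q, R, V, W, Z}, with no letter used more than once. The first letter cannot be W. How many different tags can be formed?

The first letter has 11−1 = 10 choices (anything except W).
The remaining 2 letters are filled from the other 10 symbols without repetition: 10 × 9 = 90.
Total: 10 × 90 = 900.

900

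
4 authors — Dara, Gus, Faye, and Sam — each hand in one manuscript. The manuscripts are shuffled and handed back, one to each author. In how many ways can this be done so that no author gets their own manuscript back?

9

This is the derangement count D_4: permutations of 4 items with no fixed point.
By inclusion–exclusion this is Σ_{j=0}^{4} (−1)^j C(4,j)·(4−j)!.
Computing: 24 − 24 + 12 − 4 + 1 = 9.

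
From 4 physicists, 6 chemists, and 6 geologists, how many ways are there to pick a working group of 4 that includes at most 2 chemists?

1605

Split by how many chemists are chosen (0 through 2).
Sum: C(6,0)·C(10,4) + C(6,1)·C(10,3) + C(6,2)·C(10,2) = 210 + 720 + 675 = 1605.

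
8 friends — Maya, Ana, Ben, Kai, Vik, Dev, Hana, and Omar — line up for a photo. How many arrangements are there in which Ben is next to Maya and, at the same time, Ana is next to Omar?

Treat {Ben,Maya} as one block (2 orders) and {Ana,Omar} as another (2 orders).
That leaves 6 units to arrange: 2 × 2 × 6! = 4 × 720 = 2880.

2880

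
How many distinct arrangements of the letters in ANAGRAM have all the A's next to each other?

120

Treat the 3 copies of A as a single block. The multiset to arrange is then {AAA, G, M, N, R}, 5 items in all.
All 5 items are distinct, so there are (5)! = 120 arrangements.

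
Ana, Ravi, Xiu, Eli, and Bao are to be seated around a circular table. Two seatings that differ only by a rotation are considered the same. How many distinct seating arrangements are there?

Fix one person's seat to break rotational symmetry; the remaining 4 people can be arranged in (4)! = 24 ways.

24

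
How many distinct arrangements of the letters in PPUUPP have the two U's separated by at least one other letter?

There are 6!/(4!·2!) = 15 arrangements of PPUUPP in total.
Arrangements with the U's together: treat UU as one letter, giving (5)!/(4!) = 5.
Hence 15 − 5 = 10.

10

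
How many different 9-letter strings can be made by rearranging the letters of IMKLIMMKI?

5040

IMKLIMMKI has 9 letters with I appearing 3 times, K appearing twice, and M appearing 3 times.
The number of distinct arrangements is 9!/(3!·3!·2!) = 362880/72 = 5040.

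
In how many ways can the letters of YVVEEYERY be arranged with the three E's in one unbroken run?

420

Treat the 3 copies of E as a single block. The multiset to arrange is then {EEE, R, V, V, Y, Y, Y}, 7 items in all.
That gives (7)!/(3!·2!) = 420 arrangements.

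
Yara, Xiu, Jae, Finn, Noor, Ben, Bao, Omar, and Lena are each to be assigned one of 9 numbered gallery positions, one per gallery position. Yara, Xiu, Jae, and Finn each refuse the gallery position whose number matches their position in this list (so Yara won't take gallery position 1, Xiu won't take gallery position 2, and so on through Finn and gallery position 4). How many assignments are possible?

229080

Let Aᵢ (for 1 ≤ i ≤ 4) be the placements that put person i in their forbidden gallery position. Any j of these fix j positions, leaving (9−j)! ways to fill the rest, and there are C(4,j) ways to pick which j.
By inclusion–exclusion, the number of valid placements is Σ_{j=0}^{4} (−1)^j C(4,j)·(9−j)!.
Computing: 362880 − 161280 + 30240 − 2880 + 120 = 229080.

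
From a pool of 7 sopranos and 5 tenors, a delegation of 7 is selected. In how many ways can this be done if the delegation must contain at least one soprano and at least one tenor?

Total 7-person selections from all 12: C(12,7) = 792.
Subtract selections that omit an entire group: no sopranos → C(5,7) = 0; no tenors → C(7,7) = 1.
Both groups omitted at once is impossible, so 792 − 1 = 791.

791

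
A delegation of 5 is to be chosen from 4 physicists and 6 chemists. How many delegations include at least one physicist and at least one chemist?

With no constraint there are C(10,5) = 252 possible selections.
Selections missing a whole group: no physicists → C(6,5) = 6; no chemists → C(4,5) = 0.
Both groups omitted at once is impossible, so 252 − 6 = 246.

246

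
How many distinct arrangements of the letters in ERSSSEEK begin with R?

140

With the first slot taken by R, it remains to arrange the other 7 letters (ESSSEEK).
Those 7 letters have E appearing 3 times and S appearing 3 times, giving (7)!/(3!·3!) = 140.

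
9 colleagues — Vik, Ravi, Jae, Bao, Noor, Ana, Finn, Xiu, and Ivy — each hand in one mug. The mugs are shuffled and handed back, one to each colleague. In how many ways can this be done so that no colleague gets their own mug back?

Let Aᵢ be the assignments in which colleague i gets their own mug. We want the size of the complement of A₁∪…∪A_9.
By inclusion–exclusion this is Σ_{j=0}^{9} (−1)^j C(9,j)·(9−j)!.
Computing: 362880 − 362880 + 181440 − 60480 + 15120 − 3024 + 504 − 72 + 9 − 1 = 133496.

133496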